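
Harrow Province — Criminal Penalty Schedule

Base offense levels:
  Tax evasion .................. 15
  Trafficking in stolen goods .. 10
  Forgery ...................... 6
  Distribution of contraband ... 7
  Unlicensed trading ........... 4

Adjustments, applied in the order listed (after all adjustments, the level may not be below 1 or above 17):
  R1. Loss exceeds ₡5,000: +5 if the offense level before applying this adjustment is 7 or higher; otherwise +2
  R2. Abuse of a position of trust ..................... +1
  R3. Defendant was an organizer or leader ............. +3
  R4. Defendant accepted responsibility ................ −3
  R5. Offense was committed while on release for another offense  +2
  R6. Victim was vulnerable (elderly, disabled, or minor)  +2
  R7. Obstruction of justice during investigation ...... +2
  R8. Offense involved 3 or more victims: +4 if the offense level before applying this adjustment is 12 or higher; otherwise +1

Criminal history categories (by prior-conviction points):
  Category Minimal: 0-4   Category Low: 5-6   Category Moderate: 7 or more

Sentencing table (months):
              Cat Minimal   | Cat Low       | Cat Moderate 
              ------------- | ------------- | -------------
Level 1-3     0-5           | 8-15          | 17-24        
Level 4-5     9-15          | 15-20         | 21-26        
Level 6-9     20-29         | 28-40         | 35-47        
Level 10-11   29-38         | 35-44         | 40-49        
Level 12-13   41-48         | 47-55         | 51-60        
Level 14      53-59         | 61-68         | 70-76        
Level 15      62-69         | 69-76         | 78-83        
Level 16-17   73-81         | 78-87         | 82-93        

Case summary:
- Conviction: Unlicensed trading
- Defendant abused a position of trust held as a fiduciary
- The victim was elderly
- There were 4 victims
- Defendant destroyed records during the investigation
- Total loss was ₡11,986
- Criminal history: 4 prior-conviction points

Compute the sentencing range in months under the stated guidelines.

41-48 months

Base offense level for unlicensed trading: 4.
R1 applies (level before this adjustment is 4 < 7, so +2): 4 + 2 = 6.
R2 applies: 6 + 1 = 7.
R4 does not apply.
R6 applies: 7 + 2 = 9.
R7 applies: 9 + 2 = 11.
R8 applies (level before this adjustment is 11 < 12, so +1): 11 + 1 = 12.
Final offense level: 12.
Criminal history: 4 prior points → Category Minimal (0-4).
Level 12 falls in the 12-13 band.
Grid: Level 12-13 × Category Minimal = 41-48 months.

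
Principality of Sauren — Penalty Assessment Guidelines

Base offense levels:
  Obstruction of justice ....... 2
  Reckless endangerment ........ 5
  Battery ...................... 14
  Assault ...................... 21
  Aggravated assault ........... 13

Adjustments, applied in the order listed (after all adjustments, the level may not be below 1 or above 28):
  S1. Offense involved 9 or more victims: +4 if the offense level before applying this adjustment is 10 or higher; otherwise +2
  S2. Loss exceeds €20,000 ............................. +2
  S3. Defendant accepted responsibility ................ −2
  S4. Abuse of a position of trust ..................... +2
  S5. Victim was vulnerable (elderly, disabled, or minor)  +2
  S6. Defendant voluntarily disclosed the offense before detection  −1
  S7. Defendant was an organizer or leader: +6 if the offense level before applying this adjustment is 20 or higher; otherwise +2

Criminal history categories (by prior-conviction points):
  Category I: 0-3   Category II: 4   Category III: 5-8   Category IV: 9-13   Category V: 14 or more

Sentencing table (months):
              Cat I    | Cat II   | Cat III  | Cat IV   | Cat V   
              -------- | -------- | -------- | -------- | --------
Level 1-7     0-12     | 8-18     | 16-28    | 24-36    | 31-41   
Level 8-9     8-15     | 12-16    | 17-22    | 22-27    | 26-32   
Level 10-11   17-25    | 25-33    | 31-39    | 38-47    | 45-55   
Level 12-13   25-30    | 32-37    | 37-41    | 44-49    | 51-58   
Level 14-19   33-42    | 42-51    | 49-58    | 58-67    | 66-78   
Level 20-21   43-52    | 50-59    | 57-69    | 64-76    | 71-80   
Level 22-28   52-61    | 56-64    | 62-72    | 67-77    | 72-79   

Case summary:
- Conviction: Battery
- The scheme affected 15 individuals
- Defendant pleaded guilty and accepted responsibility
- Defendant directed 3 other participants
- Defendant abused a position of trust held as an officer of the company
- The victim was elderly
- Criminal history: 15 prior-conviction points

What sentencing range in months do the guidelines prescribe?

72-79 months

Base offense level for battery: 14.
S1 applies (level before this adjustment is 14 ≥ 10, so +4): 14 + 4 = 18.
S2 does not apply.
S3 applies: 18 − 2 = 16.
S4 applies: 16 + 2 = 18.
S5 applies: 18 + 2 = 20.
S6 does not apply.
S7 applies (level before this adjustment is 20 ≥ 20, so +6): 20 + 6 = 26.
Final offense level: 26.
Criminal history: 15 prior points → Category V (14+).
Level 26 falls in the 22-28 band.
Grid: Level 22-28 × Category V = 72-79 months.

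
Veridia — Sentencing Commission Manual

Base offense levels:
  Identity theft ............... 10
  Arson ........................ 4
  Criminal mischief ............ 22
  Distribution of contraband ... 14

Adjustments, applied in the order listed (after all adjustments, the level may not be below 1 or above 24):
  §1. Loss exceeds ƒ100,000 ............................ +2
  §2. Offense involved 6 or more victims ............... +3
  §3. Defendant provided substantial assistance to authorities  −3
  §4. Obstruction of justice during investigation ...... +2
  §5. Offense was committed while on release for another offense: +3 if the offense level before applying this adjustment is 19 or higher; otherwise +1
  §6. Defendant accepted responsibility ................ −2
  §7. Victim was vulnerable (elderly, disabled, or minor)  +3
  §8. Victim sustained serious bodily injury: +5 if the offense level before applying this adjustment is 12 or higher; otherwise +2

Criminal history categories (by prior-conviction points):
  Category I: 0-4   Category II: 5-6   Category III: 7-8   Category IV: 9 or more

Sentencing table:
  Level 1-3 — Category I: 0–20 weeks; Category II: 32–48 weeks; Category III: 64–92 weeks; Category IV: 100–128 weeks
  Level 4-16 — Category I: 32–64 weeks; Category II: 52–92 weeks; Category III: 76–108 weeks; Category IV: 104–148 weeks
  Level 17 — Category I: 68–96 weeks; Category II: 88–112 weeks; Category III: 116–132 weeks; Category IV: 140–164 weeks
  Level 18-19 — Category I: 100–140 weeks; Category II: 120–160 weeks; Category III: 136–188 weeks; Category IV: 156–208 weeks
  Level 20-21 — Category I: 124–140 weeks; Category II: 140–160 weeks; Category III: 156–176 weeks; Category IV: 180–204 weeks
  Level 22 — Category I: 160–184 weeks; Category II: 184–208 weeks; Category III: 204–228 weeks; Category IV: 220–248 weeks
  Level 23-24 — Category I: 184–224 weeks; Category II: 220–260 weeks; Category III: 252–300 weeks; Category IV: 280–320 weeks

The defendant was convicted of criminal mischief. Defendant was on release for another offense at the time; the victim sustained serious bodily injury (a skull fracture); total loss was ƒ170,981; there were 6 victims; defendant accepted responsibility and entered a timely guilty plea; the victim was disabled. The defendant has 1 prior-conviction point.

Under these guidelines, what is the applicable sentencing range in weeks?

Base offense level for criminal mischief: 22.
§1 applies: 22 + 2 = 24.
§2 applies: 24 + 3 = 27.
§4 does not apply.
§5 applies (level before this adjustment is 27 ≥ 19, so +3): 27 + 3 = 30.
§6 applies: 30 − 2 = 28.
§7 applies: 28 + 3 = 31.
§8 applies (level before this adjustment is 31 ≥ 12, so +5): 31 + 5 = 36.
Level 36 exceeds the maximum of 24; capped at 24.
Final offense level: 24.
Criminal history: 1 prior point → Category I (0-4).
Level 24 falls in the 23-24 band.
Grid: Level 23-24 × Category I = 184-224 weeks.

184-224 weeks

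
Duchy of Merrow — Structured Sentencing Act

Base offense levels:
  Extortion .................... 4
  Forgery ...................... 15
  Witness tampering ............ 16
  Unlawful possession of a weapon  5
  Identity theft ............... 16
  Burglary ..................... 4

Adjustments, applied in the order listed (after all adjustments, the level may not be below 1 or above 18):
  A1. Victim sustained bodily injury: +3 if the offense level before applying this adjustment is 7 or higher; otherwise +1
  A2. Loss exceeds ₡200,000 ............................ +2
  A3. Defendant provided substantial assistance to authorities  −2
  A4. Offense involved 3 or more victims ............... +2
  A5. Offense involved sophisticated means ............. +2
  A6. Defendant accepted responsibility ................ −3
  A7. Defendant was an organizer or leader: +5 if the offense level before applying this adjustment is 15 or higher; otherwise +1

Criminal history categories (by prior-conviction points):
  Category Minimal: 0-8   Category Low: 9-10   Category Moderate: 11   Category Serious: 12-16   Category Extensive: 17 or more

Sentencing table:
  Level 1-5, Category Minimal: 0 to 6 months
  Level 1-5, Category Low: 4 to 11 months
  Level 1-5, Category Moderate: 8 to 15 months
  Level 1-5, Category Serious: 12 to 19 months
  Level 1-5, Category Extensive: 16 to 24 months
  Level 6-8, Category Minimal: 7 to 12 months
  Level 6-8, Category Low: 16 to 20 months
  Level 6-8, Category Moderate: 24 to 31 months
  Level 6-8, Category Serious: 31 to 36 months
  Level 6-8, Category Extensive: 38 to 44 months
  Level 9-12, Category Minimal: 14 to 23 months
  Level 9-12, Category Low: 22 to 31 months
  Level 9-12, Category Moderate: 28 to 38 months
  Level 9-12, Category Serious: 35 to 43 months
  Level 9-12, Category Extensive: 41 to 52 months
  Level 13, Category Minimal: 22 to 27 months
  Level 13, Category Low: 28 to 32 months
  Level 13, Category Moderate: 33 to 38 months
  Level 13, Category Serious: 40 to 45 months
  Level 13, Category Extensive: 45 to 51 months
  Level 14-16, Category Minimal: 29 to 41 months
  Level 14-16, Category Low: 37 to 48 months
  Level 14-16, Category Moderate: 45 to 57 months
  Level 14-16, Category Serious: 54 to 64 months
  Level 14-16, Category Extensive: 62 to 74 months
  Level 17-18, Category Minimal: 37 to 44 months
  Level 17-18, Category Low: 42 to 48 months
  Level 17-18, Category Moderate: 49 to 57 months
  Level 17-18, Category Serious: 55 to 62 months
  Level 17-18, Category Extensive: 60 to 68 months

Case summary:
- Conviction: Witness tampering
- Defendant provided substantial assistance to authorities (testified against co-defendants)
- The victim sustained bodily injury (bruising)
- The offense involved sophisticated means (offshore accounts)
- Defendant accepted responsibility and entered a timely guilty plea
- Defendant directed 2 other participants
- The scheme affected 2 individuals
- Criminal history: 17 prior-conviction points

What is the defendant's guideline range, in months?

Base offense level for witness tampering: 16.
A1 applies (level before this adjustment is 16 ≥ 7, so +3): 16 + 3 = 19.
A2 does not apply.
A3 applies: 19 − 2 = 17.
A5 applies: 17 + 2 = 19.
A6 applies: 19 − 3 = 16.
A7 applies (level before this adjustment is 16 ≥ 15, so +5): 16 + 5 = 21.
Level 21 exceeds the maximum of 18; capped at 18.
Final offense level: 18.
Criminal history: 17 prior points → Category Extensive (17+).
Level 18 falls in the 17-18 band.
Grid: Level 17-18 × Category Extensive = 60-68 months.

60-68 months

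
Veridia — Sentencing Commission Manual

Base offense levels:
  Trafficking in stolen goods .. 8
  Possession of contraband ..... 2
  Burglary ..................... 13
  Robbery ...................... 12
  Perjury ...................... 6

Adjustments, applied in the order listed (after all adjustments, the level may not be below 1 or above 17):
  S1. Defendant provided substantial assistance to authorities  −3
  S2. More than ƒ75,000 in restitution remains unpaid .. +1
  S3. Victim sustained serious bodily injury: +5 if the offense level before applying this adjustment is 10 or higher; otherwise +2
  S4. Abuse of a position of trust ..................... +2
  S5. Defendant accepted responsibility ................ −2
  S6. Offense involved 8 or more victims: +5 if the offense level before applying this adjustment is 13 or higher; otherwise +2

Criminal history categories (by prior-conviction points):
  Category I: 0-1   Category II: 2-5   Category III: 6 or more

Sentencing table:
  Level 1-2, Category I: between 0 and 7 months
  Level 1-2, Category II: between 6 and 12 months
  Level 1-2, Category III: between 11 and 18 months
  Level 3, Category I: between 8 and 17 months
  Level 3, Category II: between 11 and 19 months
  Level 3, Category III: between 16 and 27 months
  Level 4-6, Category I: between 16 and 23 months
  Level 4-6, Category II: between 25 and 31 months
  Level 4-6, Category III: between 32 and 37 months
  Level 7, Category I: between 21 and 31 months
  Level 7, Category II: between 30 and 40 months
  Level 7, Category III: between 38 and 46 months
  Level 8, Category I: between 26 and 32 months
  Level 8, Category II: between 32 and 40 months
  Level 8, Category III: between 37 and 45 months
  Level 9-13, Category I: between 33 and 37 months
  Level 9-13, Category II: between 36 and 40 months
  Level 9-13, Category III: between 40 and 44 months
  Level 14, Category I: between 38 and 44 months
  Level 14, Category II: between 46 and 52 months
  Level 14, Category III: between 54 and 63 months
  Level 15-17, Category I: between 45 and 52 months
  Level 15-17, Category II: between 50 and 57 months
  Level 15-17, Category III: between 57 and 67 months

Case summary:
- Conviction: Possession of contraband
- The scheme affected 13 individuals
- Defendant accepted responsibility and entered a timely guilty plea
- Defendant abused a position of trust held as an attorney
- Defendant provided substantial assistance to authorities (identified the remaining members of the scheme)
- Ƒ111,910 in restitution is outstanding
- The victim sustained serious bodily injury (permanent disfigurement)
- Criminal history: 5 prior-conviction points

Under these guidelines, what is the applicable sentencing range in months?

Base offense level for possession of contraband: 2.
S1 applies: 2 − 3 = -1.
S2 applies: -1 + 1 = 0.
S3 applies (level before this adjustment is 0 < 10, so +2): 0 + 2 = 2.
S4 applies: 2 + 2 = 4.
S5 applies: 4 − 2 = 2.
S6 applies (level before this adjustment is 2 < 13, so +2): 2 + 2 = 4.
Final offense level: 4.
Criminal history: 5 prior points → Category II (2-5).
Level 4 falls in the 4-6 band.
Grid: Level 4-6 × Category II = 25-31 months.

25-31 months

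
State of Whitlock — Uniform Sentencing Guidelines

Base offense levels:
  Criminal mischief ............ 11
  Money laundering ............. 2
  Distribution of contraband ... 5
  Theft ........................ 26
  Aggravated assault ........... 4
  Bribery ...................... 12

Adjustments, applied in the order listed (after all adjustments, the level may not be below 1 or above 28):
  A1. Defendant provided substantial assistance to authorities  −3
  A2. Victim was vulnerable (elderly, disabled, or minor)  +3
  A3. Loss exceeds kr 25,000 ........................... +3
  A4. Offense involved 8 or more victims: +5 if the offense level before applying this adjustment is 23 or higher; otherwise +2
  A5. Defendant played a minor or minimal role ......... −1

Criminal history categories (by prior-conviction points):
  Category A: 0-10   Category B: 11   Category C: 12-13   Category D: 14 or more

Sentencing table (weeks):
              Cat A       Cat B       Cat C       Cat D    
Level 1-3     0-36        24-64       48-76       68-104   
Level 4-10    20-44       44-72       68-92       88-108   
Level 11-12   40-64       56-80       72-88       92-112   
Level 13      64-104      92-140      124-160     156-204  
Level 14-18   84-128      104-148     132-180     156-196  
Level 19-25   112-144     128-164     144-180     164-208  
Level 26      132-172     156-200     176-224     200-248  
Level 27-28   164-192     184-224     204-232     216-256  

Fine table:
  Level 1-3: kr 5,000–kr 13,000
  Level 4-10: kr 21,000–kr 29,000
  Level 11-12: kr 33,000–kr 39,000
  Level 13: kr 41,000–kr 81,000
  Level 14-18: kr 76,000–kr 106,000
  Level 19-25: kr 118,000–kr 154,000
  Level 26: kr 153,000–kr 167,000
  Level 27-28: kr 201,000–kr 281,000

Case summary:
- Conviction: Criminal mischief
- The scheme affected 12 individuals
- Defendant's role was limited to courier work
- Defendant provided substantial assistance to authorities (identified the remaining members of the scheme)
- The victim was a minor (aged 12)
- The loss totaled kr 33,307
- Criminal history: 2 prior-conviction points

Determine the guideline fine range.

kr 76,000–kr 106,000

Base offense level for criminal mischief: 11.
A1 applies: 11 − 3 = 8.
A2 applies: 8 + 3 = 11.
A3 applies: 11 + 3 = 14.
A4 applies (level before this adjustment is 14 < 23, so +2): 14 + 2 = 16.
A5 applies: 16 − 1 = 15.
Final offense level: 15.
Level 15 falls in the 14-18 band.
Fine table: Level 14-18 → kr 76,000–kr 106,000.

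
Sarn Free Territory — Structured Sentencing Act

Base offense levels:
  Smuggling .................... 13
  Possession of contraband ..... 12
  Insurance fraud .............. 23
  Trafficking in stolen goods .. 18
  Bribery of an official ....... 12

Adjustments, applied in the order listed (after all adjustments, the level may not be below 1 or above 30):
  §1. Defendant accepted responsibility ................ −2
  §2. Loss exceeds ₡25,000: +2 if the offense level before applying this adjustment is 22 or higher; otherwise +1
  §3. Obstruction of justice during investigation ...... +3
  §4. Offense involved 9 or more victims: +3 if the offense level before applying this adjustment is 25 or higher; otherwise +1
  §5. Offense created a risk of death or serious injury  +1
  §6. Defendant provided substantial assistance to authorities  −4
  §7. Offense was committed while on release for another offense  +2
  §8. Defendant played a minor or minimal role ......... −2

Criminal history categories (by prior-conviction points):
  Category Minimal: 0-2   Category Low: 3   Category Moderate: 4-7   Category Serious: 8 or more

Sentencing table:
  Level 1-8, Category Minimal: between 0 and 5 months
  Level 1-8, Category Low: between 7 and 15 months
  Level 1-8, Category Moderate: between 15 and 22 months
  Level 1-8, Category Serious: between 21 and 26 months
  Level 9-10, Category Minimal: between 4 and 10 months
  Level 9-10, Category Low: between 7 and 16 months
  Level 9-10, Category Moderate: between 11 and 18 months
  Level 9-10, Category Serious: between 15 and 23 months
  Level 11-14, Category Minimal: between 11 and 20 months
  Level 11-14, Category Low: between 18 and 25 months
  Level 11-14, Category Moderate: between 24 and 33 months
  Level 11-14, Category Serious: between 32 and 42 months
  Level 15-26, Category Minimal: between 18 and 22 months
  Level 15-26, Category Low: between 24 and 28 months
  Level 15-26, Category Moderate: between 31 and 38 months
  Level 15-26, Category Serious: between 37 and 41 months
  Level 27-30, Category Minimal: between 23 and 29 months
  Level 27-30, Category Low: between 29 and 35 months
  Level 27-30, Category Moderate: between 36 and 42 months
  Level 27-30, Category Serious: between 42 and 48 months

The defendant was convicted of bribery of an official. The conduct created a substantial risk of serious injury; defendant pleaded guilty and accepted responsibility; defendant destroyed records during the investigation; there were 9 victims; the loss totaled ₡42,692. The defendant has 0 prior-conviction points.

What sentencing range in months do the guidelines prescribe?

Base offense level for bribery of an official: 12.
§1 applies: 12 − 2 = 10.
§2 applies (level before this adjustment is 10 < 22, so +1): 10 + 1 = 11.
§3 applies: 11 + 3 = 14.
§4 applies (level before this adjustment is 14 < 25, so +1): 14 + 1 = 15.
§5 applies: 15 + 1 = 16.
§6 does not apply.
§7 does not apply.
Final offense level: 16.
Criminal history: 0 prior points → Category Minimal (0-2).
Level 16 falls in the 15-26 band.
Grid: Level 15-26 × Category Minimal = 18-22 months.

18-22 months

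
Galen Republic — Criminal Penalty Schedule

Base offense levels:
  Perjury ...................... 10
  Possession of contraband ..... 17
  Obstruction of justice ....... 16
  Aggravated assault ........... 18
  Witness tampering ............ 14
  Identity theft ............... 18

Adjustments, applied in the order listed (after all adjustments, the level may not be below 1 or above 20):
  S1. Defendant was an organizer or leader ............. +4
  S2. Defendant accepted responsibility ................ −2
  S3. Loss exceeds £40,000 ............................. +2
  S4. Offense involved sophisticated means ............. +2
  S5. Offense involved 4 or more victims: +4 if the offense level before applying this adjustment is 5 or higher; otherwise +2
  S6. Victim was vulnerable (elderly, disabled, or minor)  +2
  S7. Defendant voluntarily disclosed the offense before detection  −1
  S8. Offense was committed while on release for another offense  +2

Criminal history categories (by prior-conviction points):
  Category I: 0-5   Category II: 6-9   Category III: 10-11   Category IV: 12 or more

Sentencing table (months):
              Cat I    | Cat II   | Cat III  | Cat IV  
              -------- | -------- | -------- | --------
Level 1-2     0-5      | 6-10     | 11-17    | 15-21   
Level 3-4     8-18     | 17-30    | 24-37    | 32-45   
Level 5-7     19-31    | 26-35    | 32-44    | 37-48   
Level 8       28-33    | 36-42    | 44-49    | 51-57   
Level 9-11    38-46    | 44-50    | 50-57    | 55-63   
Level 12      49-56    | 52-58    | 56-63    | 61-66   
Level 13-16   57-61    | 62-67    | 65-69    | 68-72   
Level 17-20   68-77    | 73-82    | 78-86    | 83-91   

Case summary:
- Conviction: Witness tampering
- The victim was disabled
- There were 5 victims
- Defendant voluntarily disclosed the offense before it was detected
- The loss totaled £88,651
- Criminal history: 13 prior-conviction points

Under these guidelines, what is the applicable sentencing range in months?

Base offense level for witness tampering: 14.
S2 does not apply.
S3 applies: 14 + 2 = 16.
S5 applies (level before this adjustment is 16 ≥ 5, so +4): 16 + 4 = 20.
S6 applies: 20 + 2 = 22.
S7 applies: 22 − 1 = 21.
S8 does not apply.
Level 21 exceeds the maximum of 20; capped at 20.
Final offense level: 20.
Criminal history: 13 prior points → Category IV (12+).
Level 20 falls in the 17-20 band.
Grid: Level 17-20 × Category IV = 83-91 months.

83-91 months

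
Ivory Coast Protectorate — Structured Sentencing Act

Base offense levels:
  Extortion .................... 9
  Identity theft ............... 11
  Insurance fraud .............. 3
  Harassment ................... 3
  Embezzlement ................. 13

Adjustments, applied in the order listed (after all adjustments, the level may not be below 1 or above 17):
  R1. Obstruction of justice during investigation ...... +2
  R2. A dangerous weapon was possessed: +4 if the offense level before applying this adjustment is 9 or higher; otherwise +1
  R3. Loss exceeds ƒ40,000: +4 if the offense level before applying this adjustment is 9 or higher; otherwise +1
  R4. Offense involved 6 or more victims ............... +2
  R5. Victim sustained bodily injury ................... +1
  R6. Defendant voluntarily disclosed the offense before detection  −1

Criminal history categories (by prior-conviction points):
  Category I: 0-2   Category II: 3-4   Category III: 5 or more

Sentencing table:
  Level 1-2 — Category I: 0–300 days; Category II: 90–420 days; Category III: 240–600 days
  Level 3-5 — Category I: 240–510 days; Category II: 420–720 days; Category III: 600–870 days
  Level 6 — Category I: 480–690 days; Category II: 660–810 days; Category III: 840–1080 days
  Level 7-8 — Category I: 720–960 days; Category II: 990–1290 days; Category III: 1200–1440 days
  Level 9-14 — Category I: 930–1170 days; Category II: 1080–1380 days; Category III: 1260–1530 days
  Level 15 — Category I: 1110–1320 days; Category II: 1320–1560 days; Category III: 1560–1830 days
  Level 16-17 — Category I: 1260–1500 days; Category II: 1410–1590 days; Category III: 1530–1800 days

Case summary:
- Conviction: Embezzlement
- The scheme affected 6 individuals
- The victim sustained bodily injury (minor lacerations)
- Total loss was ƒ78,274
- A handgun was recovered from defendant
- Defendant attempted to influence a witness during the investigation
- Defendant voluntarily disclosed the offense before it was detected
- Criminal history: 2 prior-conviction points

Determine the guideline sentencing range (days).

1260-1500 days

Base offense level for embezzlement: 13.
R1 applies: 13 + 2 = 15.
R2 applies (level before this adjustment is 15 ≥ 9, so +4): 15 + 4 = 19.
R3 applies (level before this adjustment is 19 ≥ 9, so +4): 19 + 4 = 23.
R4 applies: 23 + 2 = 25.
R5 applies: 25 + 1 = 26.
R6 applies: 26 − 1 = 25.
Level 25 exceeds the maximum of 17; capped at 17.
Final offense level: 17.
Criminal history: 2 prior points → Category I (0-2).
Level 17 falls in the 16-17 band.
Grid: Level 16-17 × Category I = 1260-1500 days.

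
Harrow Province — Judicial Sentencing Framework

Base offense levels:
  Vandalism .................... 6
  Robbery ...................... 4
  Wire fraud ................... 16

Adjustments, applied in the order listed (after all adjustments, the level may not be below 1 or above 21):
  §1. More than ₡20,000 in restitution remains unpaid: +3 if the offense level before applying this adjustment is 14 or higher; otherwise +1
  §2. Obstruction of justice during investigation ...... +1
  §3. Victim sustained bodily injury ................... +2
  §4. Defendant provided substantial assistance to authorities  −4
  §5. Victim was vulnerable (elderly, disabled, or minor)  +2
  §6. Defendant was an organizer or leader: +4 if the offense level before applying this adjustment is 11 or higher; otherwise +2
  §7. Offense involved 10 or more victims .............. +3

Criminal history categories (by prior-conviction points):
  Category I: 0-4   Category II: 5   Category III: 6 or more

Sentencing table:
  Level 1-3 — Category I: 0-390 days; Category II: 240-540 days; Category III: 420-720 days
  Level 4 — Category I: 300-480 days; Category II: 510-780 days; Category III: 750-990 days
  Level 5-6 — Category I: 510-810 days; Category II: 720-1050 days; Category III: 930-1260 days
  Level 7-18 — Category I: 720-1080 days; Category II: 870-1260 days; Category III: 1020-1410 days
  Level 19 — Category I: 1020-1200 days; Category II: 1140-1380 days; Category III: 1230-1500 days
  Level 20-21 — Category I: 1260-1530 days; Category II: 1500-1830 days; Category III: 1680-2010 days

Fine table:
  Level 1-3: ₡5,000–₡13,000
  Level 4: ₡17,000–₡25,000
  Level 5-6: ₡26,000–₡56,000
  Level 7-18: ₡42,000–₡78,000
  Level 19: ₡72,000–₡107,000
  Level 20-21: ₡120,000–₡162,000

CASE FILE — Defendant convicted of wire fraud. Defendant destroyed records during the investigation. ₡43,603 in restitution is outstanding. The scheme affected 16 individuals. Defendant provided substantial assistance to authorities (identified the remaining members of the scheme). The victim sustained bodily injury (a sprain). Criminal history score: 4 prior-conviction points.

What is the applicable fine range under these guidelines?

Base offense level for wire fraud: 16.
§1 applies (level before this adjustment is 16 ≥ 14, so +3): 16 + 3 = 19.
§2 applies: 19 + 1 = 20.
§3 applies: 20 + 2 = 22.
§4 applies: 22 − 4 = 18.
§7 applies: 18 + 3 = 21.
Final offense level: 21.
Level 21 falls in the 20-21 band.
Fine table: Level 20-21 → ₡120,000–₡162,000.

₡120,000–₡162,000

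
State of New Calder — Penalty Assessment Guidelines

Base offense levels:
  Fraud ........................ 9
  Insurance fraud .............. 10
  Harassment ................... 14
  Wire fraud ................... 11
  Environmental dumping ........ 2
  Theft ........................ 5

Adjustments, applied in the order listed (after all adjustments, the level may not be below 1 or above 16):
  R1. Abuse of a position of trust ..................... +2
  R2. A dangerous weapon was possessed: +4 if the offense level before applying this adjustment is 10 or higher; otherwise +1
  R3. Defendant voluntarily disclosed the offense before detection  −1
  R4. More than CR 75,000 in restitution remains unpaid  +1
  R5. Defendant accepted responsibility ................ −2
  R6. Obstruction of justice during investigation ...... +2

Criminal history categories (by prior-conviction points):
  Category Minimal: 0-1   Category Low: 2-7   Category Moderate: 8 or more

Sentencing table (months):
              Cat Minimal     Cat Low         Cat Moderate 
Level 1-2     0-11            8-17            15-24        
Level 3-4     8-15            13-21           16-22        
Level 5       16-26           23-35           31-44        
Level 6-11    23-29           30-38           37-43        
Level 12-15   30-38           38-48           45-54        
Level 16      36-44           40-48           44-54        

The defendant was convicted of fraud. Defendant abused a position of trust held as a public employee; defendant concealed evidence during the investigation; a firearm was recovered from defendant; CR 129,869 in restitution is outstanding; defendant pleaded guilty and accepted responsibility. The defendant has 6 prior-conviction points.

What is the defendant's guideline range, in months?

40-48 months

Base offense level for fraud: 9.
R1 applies: 9 + 2 = 11.
R2 applies (level before this adjustment is 11 ≥ 10, so +4): 11 + 4 = 15.
R4 applies: 15 + 1 = 16.
R5 applies: 16 − 2 = 14.
R6 applies: 14 + 2 = 16.
Final offense level: 16.
Criminal history: 6 prior points → Category Low (2-7).
Level 16 falls in the 16 band.
Grid: Level 16 × Category Low = 40-48 months.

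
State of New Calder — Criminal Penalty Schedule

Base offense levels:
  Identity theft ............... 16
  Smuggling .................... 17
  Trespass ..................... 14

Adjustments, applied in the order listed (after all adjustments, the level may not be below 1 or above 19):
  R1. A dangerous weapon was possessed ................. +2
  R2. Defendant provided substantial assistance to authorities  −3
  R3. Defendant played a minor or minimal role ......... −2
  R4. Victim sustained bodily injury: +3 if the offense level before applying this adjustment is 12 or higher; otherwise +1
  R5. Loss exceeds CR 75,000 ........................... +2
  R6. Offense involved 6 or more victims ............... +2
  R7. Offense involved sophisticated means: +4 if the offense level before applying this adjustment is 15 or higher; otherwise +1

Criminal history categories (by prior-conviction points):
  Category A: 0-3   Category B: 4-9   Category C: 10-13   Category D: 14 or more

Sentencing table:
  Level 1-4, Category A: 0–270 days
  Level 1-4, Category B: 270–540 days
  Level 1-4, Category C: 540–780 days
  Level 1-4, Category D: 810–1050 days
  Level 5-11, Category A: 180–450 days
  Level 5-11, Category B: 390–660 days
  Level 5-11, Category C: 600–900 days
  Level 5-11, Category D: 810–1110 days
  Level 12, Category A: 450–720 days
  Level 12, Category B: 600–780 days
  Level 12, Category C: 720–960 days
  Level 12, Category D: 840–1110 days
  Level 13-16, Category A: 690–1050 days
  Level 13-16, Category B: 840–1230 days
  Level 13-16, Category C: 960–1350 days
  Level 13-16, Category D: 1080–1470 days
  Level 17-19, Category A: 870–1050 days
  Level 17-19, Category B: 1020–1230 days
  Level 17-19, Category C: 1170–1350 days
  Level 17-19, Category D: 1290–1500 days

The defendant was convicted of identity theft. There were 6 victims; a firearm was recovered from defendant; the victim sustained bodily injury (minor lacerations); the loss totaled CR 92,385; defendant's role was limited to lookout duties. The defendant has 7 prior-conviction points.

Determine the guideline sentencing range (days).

Base offense level for identity theft: 16.
R1 applies: 16 + 2 = 18.
R2 does not apply.
R3 applies: 18 − 2 = 16.
R4 applies (level before this adjustment is 16 ≥ 12, so +3): 16 + 3 = 19.
R5 applies: 19 + 2 = 21.
R6 applies: 21 + 2 = 23.
Level 23 exceeds the maximum of 19; capped at 19.
Final offense level: 19.
Criminal history: 7 prior points → Category B (4-9).
Level 19 falls in the 17-19 band.
Grid: Level 17-19 × Category B = 1020-1230 days.

1020-1230 days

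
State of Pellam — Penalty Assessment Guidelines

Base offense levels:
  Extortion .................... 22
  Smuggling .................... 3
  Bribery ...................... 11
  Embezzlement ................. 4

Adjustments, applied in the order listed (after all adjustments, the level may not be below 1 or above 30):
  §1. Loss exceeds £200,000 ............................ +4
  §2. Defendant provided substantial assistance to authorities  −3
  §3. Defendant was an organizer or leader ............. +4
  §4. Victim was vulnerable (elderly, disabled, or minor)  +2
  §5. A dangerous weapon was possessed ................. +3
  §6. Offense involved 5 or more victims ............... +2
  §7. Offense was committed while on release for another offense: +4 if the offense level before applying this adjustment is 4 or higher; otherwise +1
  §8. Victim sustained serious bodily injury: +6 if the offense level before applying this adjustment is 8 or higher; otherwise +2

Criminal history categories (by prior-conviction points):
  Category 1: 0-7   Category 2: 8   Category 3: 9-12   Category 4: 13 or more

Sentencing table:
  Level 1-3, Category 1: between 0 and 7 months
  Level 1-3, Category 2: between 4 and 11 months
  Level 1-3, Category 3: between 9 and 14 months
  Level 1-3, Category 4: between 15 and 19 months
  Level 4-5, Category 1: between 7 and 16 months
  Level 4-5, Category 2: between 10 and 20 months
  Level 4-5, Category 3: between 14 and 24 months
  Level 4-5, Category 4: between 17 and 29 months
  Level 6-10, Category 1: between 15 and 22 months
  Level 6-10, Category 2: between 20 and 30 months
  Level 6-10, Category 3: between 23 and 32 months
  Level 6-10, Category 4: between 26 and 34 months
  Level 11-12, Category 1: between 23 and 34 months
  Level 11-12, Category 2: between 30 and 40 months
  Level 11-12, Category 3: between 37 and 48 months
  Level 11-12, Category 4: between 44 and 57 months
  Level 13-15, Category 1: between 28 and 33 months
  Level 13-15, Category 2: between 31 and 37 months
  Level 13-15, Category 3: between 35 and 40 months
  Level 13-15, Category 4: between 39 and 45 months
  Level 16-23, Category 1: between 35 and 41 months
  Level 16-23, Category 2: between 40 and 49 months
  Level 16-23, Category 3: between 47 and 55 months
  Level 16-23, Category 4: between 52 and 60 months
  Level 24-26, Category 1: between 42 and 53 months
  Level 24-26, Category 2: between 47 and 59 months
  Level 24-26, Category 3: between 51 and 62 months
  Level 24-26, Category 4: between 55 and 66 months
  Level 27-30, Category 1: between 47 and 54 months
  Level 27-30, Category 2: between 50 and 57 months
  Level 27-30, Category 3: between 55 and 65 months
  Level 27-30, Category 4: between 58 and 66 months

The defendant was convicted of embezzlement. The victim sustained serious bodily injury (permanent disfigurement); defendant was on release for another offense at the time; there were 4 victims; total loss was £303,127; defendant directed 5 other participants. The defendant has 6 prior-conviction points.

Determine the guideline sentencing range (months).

35-41 months

Base offense level for embezzlement: 4.
§1 applies: 4 + 4 = 8.
§3 applies: 8 + 4 = 12.
§4 does not apply.
§5 does not apply.
§7 applies (level before this adjustment is 12 ≥ 4, so +4): 12 + 4 = 16.
§8 applies (level before this adjustment is 16 ≥ 8, so +6): 16 + 6 = 22.
Final offense level: 22.
Criminal history: 6 prior points → Category 1 (0-7).
Level 22 falls in the 16-23 band.
Grid: Level 16-23 × Category 1 = 35-41 months.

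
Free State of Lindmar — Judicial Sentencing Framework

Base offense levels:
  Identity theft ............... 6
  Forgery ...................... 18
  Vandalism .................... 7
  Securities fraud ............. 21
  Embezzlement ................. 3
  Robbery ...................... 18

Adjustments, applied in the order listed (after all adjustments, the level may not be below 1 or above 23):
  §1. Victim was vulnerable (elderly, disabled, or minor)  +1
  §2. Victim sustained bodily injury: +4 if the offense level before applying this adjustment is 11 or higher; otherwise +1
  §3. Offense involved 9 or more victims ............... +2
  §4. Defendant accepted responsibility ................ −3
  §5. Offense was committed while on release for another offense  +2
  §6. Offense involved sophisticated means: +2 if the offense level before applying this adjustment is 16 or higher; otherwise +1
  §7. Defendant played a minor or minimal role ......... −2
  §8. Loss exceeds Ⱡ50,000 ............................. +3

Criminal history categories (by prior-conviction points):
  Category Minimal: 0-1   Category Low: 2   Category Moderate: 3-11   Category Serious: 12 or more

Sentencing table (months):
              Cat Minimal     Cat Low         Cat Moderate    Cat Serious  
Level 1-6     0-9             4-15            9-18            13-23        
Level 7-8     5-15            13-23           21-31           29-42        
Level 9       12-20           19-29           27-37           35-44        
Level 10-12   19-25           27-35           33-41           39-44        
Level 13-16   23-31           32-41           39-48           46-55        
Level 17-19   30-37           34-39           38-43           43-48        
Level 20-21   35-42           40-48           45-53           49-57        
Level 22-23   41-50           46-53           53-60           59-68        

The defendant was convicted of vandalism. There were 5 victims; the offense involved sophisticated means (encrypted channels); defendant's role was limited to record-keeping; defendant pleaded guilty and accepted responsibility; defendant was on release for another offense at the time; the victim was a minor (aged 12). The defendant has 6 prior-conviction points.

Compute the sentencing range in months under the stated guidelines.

9-18 months

Base offense level for vandalism: 7.
§1 applies: 7 + 1 = 8.
§3 does not apply.
§4 applies: 8 − 3 = 5.
§5 applies: 5 + 2 = 7.
§6 applies (level before this adjustment is 7 < 16, so +1): 7 + 1 = 8.
§7 applies: 8 − 2 = 6.
§8 does not apply.
Final offense level: 6.
Criminal history: 6 prior points → Category Moderate (3-11).
Level 6 falls in the 1-6 band.
Grid: Level 1-6 × Category Moderate = 9-18 months.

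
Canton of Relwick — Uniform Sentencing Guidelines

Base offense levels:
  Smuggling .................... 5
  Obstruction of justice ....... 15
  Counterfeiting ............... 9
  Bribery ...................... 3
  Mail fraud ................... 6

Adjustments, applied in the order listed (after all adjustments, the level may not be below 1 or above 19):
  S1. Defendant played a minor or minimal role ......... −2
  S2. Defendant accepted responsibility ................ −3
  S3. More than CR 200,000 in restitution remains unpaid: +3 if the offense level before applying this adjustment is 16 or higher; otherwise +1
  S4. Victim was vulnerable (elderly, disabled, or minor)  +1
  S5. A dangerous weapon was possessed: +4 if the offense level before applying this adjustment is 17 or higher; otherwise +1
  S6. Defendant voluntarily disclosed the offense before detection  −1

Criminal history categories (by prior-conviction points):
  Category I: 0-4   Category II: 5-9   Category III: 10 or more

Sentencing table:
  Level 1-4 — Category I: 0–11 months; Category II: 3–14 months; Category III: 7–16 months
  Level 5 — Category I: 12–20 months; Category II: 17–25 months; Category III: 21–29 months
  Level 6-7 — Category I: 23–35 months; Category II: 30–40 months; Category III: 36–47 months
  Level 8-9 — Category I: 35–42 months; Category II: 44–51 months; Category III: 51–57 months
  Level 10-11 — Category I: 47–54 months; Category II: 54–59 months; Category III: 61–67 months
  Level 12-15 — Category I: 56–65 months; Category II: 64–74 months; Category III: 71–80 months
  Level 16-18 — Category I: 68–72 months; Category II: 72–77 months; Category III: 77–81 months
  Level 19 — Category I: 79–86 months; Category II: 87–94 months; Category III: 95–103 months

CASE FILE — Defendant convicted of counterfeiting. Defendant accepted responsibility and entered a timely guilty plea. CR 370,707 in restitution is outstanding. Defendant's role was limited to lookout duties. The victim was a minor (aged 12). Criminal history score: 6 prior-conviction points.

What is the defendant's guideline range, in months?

30-40 months

Base offense level for counterfeiting: 9.
S1 applies: 9 − 2 = 7.
S2 applies: 7 − 3 = 4.
S3 applies (level before this adjustment is 4 < 16, so +1): 4 + 1 = 5.
S4 applies: 5 + 1 = 6.
S5 does not apply.
Final offense level: 6.
Criminal history: 6 prior points → Category II (5-9).
Level 6 falls in the 6-7 band.
Grid: Level 6-7 × Category II = 30-40 months.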